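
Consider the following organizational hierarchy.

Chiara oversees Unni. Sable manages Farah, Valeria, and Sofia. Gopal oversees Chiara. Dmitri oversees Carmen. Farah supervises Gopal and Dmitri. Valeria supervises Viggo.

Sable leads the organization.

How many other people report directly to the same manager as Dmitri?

Dmitri reports to Farah. Farah's other direct reports are Gopal — 1 peer.

1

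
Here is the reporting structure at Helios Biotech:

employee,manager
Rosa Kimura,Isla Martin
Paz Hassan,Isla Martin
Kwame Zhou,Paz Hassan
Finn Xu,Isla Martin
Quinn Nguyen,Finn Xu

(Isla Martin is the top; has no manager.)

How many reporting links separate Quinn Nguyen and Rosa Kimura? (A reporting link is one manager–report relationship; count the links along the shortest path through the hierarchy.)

3

Quinn Nguyen is 2 levels below Isla Martin, and Rosa Kimura is 1 level below Isla Martin (their lowest common manager). The shortest path runs up from Quinn Nguyen to Isla Martin and back down to Rosa Kimura: 2 + 1 = 3 links.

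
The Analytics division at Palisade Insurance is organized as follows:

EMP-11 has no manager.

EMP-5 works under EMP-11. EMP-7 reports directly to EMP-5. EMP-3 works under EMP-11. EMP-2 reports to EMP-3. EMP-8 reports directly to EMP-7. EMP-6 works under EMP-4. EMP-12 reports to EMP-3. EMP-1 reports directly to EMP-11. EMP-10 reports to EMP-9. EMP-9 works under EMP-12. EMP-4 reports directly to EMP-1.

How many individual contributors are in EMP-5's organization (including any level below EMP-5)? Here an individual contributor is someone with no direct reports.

The only person in EMP-5's organization with no one reporting to them is EMP-8. That is 1.

1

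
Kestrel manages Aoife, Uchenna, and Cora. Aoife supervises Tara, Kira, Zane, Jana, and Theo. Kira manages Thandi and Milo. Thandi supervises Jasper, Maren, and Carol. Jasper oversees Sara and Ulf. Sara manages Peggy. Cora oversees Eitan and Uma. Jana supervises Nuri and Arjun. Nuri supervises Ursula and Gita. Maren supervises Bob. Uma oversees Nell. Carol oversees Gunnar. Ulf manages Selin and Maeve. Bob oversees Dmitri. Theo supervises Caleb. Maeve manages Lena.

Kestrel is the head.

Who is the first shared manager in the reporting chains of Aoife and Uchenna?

Aoife's chain of managers is Kestrel. Uchenna's chain of managers is Kestrel. The first manager that appears in both chains is Kestrel.

Kestrel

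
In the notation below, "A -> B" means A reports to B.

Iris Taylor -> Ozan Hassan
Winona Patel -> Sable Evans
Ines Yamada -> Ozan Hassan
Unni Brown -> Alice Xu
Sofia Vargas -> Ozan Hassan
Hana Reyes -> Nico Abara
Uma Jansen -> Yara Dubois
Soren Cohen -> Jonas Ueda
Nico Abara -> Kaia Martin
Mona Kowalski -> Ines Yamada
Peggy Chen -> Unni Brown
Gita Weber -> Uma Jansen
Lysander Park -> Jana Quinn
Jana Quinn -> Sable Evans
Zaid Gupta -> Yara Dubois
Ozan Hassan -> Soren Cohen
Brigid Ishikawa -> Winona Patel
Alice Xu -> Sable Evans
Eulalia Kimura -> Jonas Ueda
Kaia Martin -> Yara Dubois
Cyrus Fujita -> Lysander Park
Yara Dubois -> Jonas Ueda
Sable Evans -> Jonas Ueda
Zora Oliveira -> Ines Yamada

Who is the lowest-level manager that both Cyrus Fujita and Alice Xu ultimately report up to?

Sable Evans

Cyrus Fujita's chain of managers is Lysander Park, Jana Quinn, Sable Evans, Jonas Ueda. Alice Xu's chain of managers is Sable Evans, Jonas Ueda. The first manager that appears in both chains is Sable Evans.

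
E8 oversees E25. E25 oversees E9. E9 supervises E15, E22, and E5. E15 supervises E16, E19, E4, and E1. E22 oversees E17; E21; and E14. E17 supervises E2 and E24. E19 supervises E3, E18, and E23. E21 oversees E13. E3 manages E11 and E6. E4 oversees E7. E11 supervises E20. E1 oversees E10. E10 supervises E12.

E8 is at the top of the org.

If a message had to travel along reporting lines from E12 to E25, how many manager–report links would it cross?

5

E12 is in E25's organization: the chain from E12 up to E25 is E12 → E10 → E1 → E15 → E9 → E25, which is 5 links.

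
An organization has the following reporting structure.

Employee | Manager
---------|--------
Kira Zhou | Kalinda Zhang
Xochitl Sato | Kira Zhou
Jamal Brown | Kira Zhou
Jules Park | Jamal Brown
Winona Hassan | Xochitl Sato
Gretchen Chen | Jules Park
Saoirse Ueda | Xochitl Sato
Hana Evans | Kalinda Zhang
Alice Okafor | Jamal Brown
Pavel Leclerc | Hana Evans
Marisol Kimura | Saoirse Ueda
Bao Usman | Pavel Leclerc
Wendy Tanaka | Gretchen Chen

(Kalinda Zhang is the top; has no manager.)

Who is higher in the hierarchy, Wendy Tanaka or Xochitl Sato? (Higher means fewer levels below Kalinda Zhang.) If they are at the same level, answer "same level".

Wendy Tanaka is 5 levels below Kalinda Zhang; Xochitl Sato is 2. Xochitl Sato is higher.

Xochitl Sato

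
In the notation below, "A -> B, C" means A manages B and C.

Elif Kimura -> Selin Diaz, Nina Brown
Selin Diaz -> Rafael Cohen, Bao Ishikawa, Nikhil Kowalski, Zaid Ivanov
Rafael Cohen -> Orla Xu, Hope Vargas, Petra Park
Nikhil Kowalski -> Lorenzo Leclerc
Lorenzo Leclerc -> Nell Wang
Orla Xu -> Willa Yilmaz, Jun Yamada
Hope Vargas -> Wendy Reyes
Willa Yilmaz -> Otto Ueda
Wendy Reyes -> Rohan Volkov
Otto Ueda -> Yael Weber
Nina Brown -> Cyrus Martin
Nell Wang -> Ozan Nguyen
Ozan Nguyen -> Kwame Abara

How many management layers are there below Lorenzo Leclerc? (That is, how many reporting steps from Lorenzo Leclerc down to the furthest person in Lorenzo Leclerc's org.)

3

The longest chain under Lorenzo Leclerc runs Lorenzo Leclerc → Nell Wang → Ozan Nguyen → Kwame Abara, which is 3 levels below Lorenzo Leclerc.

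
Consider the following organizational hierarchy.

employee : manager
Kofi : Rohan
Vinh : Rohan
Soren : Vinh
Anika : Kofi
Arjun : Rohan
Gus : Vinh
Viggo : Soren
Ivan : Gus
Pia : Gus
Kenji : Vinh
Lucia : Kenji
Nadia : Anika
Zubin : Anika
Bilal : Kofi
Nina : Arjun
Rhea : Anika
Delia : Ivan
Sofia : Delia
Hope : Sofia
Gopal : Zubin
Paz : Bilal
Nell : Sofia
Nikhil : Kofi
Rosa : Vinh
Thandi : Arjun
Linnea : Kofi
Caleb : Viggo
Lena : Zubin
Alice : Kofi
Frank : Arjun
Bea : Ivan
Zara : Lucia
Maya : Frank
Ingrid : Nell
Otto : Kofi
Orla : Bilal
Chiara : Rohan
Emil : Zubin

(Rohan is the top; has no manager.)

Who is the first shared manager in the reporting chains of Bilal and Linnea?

Bilal's chain of managers is Kofi, Rohan. Linnea's chain of managers is Kofi, Rohan. The first manager that appears in both chains is Kofi.

Kofi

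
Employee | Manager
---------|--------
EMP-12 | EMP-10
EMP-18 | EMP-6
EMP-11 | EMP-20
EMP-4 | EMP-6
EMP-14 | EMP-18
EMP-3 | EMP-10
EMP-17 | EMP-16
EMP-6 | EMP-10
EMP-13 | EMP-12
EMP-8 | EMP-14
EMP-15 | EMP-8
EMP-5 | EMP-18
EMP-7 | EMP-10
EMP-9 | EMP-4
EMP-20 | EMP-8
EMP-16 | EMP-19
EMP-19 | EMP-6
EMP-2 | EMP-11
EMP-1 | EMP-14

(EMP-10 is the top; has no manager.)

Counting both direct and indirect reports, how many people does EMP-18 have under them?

EMP-18 directly manages EMP-14, EMP-5. Under EMP-14: EMP-1, EMP-8, EMP-20, EMP-11, EMP-2, EMP-15 (6). EMP-5 has no reports. So EMP-18's organization is 2 direct reports plus everyone under them: 7 + 1 = 8.

8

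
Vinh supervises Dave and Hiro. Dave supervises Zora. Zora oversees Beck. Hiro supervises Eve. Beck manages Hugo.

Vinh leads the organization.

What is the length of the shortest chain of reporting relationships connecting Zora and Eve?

4

Zora is 2 levels below Vinh, and Eve is 2 levels below Vinh (their lowest common manager). The shortest path runs up from Zora to Vinh and back down to Eve: 2 + 2 = 4 links.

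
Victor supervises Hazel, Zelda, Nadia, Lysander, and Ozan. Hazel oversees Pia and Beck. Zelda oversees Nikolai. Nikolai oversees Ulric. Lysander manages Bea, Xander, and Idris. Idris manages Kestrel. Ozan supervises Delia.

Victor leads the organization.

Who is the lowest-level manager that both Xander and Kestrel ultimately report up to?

Xander's chain of managers is Lysander, Victor. Kestrel's chain of managers is Idris, Lysander, Victor. The first manager that appears in both chains is Lysander.

Lysander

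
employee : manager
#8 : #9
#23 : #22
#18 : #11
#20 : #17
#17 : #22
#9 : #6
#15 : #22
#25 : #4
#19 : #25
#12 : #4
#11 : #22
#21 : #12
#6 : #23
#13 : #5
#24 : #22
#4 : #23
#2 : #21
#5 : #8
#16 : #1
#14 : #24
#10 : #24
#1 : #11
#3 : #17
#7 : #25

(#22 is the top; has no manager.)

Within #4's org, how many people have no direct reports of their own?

3

The people in #4's organization with no one reporting to them are #2, #7, #19. That is 3.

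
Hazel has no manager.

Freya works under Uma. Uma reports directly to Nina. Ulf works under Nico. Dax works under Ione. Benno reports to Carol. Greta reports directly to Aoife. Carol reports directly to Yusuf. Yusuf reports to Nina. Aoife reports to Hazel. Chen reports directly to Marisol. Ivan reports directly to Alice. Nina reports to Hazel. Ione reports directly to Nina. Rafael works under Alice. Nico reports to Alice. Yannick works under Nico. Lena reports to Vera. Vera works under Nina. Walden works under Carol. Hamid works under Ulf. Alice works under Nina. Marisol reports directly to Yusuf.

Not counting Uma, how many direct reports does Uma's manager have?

Uma reports to Nina. Nina's other direct reports are Yusuf, Vera, Ione, Alice — 4 peers.

4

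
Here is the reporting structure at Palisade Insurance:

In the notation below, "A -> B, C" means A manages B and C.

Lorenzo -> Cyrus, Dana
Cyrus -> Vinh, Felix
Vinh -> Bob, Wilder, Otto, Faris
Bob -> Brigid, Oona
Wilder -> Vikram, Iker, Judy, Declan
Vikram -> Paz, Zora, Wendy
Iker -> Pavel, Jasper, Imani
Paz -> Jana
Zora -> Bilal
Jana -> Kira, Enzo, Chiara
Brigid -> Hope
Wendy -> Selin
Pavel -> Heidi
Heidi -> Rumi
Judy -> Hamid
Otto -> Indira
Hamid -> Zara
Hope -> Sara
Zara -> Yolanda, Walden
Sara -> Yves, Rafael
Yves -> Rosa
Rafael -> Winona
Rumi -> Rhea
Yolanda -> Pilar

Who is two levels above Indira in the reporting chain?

Indira reports to Otto, and Otto reports to Vinh. So Indira's skip-level manager is Vinh.

Vinh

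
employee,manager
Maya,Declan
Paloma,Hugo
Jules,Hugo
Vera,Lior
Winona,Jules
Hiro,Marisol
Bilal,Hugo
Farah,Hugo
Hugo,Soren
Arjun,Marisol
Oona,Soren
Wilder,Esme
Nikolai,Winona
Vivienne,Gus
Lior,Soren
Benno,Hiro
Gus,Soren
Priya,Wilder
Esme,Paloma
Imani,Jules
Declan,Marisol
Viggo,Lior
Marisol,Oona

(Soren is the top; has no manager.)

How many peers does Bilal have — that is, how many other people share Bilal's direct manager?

Bilal reports to Hugo. Hugo's other direct reports are Jules, Paloma, Farah — 3 peers.

3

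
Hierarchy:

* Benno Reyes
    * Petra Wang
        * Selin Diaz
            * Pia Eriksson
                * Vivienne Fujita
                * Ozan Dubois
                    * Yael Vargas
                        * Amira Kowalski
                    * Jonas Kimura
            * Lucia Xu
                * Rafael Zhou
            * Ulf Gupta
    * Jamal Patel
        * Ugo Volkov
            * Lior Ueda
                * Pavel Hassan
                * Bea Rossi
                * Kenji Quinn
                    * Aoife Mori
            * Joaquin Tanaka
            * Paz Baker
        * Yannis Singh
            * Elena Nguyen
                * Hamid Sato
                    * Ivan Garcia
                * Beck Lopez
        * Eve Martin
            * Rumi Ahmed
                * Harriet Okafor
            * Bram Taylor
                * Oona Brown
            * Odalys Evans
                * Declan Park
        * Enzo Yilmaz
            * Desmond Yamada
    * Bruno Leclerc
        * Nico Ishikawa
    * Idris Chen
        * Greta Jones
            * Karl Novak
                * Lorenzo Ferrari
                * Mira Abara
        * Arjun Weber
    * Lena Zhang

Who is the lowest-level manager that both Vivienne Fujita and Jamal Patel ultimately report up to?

Benno Reyes

Vivienne Fujita's chain of managers is Pia Eriksson, Selin Diaz, Petra Wang, Benno Reyes. Jamal Patel's chain of managers is Benno Reyes. The first manager that appears in both chains is Benno Reyes.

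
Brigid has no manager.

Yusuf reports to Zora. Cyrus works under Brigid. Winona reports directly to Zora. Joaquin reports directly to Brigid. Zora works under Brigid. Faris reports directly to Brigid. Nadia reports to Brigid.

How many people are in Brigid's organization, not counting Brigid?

Brigid directly manages Faris, Zora, Nadia, Joaquin, Cyrus. Faris has no reports. Under Zora: Yusuf, Winona (2). Nadia has no reports. Joaquin has no reports. Cyrus has no reports. So Brigid's organization is 5 direct reports plus everyone under them: 1 + 3 + 1 + 1 + 1 = 7.

7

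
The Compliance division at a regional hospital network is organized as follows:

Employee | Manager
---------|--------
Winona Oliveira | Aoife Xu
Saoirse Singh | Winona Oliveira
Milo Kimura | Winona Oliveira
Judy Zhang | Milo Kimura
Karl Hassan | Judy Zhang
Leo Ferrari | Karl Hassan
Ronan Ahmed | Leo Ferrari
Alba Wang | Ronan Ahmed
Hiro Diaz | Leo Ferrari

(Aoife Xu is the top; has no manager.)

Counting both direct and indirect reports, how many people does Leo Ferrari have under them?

Leo Ferrari directly manages Ronan Ahmed, Hiro Diaz. Under Ronan Ahmed: Alba Wang (1). Hiro Diaz has no reports. So Leo Ferrari's organization is 2 direct reports plus everyone under them: 2 + 1 = 3.

3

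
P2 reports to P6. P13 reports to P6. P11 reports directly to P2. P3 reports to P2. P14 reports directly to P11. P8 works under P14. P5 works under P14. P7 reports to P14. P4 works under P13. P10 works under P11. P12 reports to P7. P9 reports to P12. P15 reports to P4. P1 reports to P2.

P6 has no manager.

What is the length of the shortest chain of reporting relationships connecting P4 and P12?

7

P4 is 2 levels below P6, and P12 is 5 levels below P6 (their lowest common manager). The shortest path runs up from P4 to P6 and back down to P12: 2 + 5 = 7 links.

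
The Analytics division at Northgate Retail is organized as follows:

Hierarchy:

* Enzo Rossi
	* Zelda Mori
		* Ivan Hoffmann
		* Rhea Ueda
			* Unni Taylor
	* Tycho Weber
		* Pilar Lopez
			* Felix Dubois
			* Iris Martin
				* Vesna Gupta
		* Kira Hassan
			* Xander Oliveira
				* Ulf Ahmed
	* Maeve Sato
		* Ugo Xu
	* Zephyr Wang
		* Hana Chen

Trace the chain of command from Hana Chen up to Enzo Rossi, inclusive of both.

Hana Chen reports to Zephyr Wang. Zephyr Wang reports to Enzo Rossi. Enzo Rossi is at the top.

Hana Chen -> Zephyr Wang -> Enzo Rossi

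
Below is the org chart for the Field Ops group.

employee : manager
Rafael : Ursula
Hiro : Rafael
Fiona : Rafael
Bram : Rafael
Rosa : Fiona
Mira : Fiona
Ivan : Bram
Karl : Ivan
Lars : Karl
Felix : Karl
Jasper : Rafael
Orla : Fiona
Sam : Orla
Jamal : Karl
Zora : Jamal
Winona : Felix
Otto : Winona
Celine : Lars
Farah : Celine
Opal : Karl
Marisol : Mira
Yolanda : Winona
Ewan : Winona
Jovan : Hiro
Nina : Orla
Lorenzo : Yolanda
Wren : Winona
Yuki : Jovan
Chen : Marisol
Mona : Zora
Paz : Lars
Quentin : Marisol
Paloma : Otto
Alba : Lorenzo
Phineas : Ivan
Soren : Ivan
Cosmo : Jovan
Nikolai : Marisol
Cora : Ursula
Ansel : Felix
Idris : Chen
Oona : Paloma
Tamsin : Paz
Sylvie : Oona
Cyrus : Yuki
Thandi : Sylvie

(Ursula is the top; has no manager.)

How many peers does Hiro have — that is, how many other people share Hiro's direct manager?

Hiro reports to Rafael. Rafael's other direct reports are Fiona, Bram, Jasper — 3 peers.

3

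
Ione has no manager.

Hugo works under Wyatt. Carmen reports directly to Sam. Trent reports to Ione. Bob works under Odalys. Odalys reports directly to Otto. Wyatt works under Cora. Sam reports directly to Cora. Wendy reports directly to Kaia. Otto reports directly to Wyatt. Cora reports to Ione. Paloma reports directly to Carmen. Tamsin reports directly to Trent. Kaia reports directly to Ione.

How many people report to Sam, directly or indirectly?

2

Sam directly manages Carmen. Under Carmen: Paloma (1). That's 2 in total.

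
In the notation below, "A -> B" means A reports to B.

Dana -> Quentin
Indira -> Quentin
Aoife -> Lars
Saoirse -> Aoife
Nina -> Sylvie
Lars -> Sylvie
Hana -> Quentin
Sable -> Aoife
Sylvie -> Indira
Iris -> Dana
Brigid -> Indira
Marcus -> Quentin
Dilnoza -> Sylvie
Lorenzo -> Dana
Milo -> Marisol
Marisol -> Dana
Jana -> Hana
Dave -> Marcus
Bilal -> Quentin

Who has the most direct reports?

Quentin

Direct-report counts: Quentin has 5; Hana has 1; Marcus has 1; Indira has 2; Sylvie has 3; Lars has 1; Aoife has 2; Dana has 3; Marisol has 1. The largest is 5, held by Quentin.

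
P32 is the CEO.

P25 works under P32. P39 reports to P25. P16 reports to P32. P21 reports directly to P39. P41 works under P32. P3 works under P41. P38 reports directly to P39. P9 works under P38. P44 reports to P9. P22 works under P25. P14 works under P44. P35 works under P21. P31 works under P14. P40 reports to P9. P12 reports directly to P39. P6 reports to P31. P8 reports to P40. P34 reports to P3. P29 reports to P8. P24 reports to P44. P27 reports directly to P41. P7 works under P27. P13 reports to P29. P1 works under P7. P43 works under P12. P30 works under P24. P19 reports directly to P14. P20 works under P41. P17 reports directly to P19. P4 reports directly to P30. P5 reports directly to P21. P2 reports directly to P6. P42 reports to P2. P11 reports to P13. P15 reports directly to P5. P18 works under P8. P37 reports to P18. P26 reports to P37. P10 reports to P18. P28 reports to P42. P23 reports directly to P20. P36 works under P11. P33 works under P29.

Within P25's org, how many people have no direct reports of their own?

The people in P25's organization with no one reporting to them are P22, P43, P10, P26, P33, P36, P4, P17, P28, P15, P35. That is 11.

11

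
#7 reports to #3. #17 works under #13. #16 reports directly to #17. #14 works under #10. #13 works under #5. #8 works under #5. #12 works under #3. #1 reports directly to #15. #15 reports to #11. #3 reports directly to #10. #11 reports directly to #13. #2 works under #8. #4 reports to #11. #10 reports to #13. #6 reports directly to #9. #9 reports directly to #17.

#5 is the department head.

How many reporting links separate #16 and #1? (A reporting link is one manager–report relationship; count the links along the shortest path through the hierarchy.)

5

#16 is 2 levels below #13, and #1 is 3 levels below #13 (their lowest common manager). The shortest path runs up from #16 to #13 and back down to #1: 2 + 3 = 5 links.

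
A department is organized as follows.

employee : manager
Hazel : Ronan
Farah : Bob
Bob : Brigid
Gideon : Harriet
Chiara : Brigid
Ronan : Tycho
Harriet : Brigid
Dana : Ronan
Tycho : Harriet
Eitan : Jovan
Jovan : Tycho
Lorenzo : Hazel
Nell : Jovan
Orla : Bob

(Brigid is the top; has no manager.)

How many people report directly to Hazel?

Hazel directly manages Lorenzo. That is 1 direct report.

1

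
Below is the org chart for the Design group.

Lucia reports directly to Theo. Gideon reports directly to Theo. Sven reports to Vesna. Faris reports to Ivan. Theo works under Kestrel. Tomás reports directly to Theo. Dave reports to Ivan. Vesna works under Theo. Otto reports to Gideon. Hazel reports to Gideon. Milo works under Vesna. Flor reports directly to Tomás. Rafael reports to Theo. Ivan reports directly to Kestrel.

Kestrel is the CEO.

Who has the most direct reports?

Direct-report counts: Kestrel has 2; Ivan has 2; Theo has 5; Gideon has 2; Vesna has 2; Tomás has 1. The largest is 5, held by Theo.

Theo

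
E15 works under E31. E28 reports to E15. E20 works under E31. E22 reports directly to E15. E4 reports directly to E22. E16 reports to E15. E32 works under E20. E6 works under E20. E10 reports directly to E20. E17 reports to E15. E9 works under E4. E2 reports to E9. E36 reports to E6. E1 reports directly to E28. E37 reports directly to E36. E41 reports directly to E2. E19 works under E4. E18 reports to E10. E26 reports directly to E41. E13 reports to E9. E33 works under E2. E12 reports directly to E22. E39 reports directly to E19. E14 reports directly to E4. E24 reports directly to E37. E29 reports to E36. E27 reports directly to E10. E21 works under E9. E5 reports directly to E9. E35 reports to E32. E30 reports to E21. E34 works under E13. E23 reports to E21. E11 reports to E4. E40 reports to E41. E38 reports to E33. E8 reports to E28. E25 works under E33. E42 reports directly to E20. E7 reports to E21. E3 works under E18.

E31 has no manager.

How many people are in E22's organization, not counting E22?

21

E22 directly manages E4, E12. Under E4: E11, E14, E19, E39, E9, E5, E21, E7, E23, E30, E13, E34, E2, E33, E25, E38, E41, E40, E26 (19). E12 has no reports. So E22's organization is 2 direct reports plus everyone under them: 20 + 1 = 21.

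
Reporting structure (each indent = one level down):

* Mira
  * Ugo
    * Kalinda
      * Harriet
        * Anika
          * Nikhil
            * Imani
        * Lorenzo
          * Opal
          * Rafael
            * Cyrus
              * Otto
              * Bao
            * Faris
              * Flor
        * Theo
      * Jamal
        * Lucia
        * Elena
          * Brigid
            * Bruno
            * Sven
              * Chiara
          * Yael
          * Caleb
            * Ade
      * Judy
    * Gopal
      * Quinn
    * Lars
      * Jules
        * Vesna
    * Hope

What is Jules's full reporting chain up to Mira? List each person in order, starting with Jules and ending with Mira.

Jules reports to Lars. Lars reports to Ugo. Ugo reports to Mira. Mira is at the top.

Jules -> Lars -> Ugo -> Mira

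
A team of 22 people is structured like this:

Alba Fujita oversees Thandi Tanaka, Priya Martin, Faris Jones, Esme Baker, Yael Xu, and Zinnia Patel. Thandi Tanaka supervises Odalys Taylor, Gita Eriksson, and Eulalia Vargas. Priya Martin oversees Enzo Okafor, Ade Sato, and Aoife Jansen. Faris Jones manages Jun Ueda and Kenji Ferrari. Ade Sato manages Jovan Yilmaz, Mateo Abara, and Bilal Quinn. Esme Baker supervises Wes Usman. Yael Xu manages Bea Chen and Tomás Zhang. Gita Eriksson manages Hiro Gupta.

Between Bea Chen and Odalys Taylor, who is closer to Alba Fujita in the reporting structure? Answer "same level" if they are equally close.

Both Bea Chen and Odalys Taylor are 2 levels below Alba Fujita.

same level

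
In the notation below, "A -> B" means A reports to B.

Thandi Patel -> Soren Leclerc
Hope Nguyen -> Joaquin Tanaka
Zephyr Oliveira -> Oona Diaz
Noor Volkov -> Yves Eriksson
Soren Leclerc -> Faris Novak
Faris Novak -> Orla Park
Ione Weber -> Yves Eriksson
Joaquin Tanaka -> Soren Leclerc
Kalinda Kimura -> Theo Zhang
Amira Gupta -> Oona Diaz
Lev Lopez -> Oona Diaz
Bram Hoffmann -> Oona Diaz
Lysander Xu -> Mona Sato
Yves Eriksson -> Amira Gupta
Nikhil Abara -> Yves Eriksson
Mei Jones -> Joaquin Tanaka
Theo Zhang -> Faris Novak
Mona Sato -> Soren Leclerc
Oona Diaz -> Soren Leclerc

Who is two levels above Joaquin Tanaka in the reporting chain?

Faris Novak

Joaquin Tanaka reports to Soren Leclerc, and Soren Leclerc reports to Faris Novak. So Joaquin Tanaka's skip-level manager is Faris Novak.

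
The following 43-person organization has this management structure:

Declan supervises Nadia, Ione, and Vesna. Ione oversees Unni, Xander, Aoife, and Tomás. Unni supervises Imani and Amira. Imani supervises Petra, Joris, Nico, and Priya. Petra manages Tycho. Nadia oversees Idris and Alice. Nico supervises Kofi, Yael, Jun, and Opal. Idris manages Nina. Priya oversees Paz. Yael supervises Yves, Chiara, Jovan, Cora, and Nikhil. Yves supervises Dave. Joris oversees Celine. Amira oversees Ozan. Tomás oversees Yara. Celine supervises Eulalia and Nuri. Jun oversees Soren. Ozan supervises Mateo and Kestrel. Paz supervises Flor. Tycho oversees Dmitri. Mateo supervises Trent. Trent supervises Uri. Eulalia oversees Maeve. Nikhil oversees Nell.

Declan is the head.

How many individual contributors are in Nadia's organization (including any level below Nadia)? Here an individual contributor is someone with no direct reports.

2

The people in Nadia's organization with no one reporting to them are Alice, Nina. That is 2.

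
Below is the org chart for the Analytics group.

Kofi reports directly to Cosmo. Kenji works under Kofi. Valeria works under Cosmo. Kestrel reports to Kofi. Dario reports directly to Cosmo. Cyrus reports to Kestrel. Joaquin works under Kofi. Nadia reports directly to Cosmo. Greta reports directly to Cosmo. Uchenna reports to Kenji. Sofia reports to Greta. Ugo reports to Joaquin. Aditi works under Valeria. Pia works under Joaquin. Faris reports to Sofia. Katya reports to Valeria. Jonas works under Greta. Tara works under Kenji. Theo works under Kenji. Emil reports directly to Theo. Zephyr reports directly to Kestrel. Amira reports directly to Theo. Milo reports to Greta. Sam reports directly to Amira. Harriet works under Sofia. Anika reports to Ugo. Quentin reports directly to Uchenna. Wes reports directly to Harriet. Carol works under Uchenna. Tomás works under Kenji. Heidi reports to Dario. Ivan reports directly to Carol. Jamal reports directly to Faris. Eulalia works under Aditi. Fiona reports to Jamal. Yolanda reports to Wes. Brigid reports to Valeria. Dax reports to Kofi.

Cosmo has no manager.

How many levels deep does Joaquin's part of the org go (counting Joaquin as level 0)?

The longest chain under Joaquin runs Joaquin → Ugo → Anika, which is 2 levels below Joaquin.

2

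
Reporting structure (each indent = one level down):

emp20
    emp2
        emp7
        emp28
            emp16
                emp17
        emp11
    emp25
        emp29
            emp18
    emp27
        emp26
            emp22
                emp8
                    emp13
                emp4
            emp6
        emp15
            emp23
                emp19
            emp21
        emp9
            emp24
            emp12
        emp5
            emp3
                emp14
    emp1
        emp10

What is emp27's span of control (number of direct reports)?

4

emp27 directly manages emp26, emp15, emp9, emp5. That is 4 direct reports.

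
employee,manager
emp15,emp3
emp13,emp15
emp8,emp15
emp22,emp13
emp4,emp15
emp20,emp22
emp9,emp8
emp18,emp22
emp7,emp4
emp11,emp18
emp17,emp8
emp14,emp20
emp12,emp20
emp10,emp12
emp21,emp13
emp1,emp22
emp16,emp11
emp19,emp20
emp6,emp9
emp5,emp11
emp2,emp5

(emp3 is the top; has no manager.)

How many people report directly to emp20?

3

emp20 directly manages emp14, emp12, emp19. That is 3 direct reports.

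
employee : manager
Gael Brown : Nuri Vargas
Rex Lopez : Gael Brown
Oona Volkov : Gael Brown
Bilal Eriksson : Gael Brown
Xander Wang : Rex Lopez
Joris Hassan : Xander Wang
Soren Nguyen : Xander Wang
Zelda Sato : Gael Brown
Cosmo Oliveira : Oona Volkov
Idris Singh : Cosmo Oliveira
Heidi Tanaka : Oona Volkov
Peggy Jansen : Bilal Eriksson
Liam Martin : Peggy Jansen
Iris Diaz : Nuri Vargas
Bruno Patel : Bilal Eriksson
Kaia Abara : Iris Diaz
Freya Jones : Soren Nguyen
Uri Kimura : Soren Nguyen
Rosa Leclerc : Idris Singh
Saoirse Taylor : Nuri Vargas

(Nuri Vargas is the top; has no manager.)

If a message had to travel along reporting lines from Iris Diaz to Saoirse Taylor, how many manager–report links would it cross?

2

Iris Diaz is 1 level below Nuri Vargas, and Saoirse Taylor is 1 level below Nuri Vargas (their lowest common manager). The shortest path runs up from Iris Diaz to Nuri Vargas and back down to Saoirse Taylor: 1 + 1 = 2 links.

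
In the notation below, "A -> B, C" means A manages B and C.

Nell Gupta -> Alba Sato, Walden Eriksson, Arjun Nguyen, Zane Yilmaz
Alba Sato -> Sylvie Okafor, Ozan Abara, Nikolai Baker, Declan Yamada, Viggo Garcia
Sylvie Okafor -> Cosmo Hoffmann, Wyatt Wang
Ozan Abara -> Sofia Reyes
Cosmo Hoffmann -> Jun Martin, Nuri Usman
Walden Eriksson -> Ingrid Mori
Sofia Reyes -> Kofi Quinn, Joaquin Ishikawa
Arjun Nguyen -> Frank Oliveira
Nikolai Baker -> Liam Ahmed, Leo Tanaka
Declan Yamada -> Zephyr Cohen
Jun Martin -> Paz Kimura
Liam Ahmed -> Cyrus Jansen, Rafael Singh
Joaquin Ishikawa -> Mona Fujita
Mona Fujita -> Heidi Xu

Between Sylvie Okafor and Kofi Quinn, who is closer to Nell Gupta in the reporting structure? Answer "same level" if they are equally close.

Sylvie Okafor

Sylvie Okafor is 2 levels below Nell Gupta; Kofi Quinn is 4. Sylvie Okafor is higher.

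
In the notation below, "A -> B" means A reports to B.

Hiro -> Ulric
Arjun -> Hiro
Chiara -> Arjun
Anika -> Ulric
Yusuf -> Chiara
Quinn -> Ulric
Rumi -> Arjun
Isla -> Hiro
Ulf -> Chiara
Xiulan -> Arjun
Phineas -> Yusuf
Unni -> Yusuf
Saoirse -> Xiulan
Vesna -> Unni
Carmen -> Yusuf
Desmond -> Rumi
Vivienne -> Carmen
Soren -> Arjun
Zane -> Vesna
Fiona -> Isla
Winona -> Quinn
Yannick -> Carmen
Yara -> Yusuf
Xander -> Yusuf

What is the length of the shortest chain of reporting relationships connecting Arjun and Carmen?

Carmen is in Arjun's organization: the chain from Carmen up to Arjun is Carmen → Yusuf → Chiara → Arjun, which is 3 links.

3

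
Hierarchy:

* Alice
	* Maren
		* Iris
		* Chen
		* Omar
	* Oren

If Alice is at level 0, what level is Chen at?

2

Chain from Chen up to Alice: Chen → Maren → Alice. That is 2 steps up, so Chen is 2 levels below Alice.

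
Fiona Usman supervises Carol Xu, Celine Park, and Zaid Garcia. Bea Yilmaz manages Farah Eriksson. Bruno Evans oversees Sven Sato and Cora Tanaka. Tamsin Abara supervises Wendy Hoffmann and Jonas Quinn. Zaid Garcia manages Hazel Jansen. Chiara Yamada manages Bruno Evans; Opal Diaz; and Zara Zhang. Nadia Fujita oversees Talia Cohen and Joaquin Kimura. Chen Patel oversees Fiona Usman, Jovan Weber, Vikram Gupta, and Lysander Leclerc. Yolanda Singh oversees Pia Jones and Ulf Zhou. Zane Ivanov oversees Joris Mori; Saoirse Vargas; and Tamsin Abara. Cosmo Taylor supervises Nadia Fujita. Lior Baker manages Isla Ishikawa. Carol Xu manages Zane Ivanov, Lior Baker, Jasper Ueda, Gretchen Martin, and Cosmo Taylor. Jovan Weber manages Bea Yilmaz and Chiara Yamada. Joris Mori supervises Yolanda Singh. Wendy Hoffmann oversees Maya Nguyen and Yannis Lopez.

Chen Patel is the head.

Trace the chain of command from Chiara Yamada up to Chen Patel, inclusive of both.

Chiara Yamada -> Jovan Weber -> Chen Patel

Chiara Yamada reports to Jovan Weber. Jovan Weber reports to Chen Patel. Chen Patel is at the top.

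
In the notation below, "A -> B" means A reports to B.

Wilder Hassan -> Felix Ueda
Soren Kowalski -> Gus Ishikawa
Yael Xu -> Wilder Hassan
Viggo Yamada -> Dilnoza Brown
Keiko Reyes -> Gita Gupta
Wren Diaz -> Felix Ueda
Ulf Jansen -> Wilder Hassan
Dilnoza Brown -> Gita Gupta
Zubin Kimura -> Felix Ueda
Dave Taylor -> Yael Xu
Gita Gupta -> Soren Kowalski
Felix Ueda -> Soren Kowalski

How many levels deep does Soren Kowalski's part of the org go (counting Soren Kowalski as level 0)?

4

The longest chain under Soren Kowalski runs Soren Kowalski → Felix Ueda → Wilder Hassan → Yael Xu → Dave Taylor, which is 4 levels below Soren Kowalski.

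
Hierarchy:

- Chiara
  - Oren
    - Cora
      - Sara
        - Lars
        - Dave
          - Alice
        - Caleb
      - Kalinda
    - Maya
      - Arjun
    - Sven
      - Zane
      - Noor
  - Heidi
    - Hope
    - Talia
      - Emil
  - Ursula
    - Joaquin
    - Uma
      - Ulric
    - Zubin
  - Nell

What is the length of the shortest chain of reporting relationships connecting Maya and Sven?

2

Maya is 1 level below Oren, and Sven is 1 level below Oren (their lowest common manager). The shortest path runs up from Maya to Oren and back down to Sven: 1 + 1 = 2 links.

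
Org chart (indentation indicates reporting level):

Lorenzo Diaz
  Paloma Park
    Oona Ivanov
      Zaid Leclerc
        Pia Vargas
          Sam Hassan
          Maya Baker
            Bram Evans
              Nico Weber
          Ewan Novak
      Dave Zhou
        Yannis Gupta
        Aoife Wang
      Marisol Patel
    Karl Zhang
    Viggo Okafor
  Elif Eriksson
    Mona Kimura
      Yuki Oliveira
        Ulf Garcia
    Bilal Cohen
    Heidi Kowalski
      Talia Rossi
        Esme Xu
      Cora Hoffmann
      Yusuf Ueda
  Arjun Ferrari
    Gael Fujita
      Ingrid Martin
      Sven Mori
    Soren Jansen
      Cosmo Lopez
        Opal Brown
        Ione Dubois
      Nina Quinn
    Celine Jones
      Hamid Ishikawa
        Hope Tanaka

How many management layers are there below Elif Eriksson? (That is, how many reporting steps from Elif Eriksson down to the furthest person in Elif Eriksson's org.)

3

The longest chain under Elif Eriksson runs Elif Eriksson → Heidi Kowalski → Talia Rossi → Esme Xu, which is 3 levels below Elif Eriksson.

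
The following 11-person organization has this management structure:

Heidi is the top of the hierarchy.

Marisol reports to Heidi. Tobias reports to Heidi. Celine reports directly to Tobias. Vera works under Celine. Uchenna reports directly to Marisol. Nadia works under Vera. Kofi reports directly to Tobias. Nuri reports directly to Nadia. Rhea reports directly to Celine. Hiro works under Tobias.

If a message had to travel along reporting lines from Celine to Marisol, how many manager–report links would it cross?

3

Celine is 2 levels below Heidi, and Marisol is 1 level below Heidi (their lowest common manager). The shortest path runs up from Celine to Heidi and back down to Marisol: 2 + 1 = 3 links.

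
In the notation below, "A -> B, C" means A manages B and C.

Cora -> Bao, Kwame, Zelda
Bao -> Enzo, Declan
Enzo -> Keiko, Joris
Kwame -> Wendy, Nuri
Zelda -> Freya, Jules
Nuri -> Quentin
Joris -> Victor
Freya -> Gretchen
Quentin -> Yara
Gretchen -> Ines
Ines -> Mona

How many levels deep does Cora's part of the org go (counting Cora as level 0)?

5

The longest chain under Cora runs Cora → Zelda → Freya → Gretchen → Ines → Mona, which is 5 levels below Cora.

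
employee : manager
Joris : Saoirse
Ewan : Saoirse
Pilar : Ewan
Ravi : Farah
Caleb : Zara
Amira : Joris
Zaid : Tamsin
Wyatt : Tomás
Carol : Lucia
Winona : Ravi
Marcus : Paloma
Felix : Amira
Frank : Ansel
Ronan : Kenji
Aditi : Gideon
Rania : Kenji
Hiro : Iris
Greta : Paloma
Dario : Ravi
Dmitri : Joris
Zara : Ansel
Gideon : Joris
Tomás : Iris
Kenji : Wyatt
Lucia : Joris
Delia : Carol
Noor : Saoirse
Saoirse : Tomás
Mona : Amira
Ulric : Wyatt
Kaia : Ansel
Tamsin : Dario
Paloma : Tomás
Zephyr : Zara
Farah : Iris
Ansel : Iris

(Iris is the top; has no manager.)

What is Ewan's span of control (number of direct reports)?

1

Ewan directly manages Pilar. That is 1 direct report.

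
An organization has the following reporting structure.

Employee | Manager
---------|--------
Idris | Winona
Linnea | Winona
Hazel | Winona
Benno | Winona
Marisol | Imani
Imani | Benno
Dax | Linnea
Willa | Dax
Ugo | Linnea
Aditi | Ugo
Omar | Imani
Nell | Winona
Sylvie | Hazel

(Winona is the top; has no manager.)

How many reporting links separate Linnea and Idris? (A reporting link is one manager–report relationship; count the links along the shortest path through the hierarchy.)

2

Linnea is 1 level below Winona, and Idris is 1 level below Winona (their lowest common manager). The shortest path runs up from Linnea to Winona and back down to Idris: 1 + 1 = 2 links.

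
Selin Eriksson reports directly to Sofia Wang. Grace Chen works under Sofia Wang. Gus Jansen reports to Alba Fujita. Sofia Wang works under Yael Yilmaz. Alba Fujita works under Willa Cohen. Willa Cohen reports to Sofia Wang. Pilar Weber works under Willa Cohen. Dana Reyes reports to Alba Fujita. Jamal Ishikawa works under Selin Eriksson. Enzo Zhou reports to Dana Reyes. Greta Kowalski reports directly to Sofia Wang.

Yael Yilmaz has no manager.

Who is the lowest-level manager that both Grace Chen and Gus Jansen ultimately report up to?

Sofia Wang

Grace Chen's chain of managers is Sofia Wang, Yael Yilmaz. Gus Jansen's chain of managers is Alba Fujita, Willa Cohen, Sofia Wang, Yael Yilmaz. The first manager that appears in both chains is Sofia Wang.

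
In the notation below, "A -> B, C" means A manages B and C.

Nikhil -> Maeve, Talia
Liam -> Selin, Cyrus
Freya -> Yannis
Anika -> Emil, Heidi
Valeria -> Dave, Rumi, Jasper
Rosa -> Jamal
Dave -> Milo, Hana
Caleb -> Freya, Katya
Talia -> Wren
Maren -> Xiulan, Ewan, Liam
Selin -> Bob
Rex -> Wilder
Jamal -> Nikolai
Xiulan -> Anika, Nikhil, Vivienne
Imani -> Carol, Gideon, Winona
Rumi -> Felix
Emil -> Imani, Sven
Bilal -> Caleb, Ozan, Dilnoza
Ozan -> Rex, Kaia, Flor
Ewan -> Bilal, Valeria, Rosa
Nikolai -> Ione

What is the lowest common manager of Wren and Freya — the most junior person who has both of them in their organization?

Maren

Wren's chain of managers is Talia, Nikhil, Xiulan, Maren. Freya's chain of managers is Caleb, Bilal, Ewan, Maren. The first manager that appears in both chains is Maren.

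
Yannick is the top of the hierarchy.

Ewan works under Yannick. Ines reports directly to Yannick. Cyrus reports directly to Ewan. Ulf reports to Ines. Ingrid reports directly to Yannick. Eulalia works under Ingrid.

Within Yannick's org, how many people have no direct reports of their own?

The people in Yannick's organization with no one reporting to them are Eulalia, Ulf, Cyrus. That is 3.

3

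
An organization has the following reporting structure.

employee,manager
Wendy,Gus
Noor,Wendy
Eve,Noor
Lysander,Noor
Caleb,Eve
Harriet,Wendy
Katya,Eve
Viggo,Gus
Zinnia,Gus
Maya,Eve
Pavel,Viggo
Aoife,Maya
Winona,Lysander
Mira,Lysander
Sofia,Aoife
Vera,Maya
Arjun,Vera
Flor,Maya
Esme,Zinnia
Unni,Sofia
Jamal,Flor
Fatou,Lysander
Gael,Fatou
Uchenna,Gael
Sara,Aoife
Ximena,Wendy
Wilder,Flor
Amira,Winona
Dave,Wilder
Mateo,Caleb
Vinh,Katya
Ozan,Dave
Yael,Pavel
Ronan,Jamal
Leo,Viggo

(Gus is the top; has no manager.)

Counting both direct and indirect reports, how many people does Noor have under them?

25

Noor directly manages Eve, Lysander. Under Eve: Maya, Flor, Wilder, Dave, Ozan, Jamal, Ronan, Vera, Arjun, Aoife, Sara, Sofia, Unni, Katya, Vinh, Caleb, Mateo (17). Under Lysander: Fatou, Gael, Uchenna, Mira, Winona, Amira (6). So Noor's organization is 2 direct reports plus everyone under them: 18 + 7 = 25.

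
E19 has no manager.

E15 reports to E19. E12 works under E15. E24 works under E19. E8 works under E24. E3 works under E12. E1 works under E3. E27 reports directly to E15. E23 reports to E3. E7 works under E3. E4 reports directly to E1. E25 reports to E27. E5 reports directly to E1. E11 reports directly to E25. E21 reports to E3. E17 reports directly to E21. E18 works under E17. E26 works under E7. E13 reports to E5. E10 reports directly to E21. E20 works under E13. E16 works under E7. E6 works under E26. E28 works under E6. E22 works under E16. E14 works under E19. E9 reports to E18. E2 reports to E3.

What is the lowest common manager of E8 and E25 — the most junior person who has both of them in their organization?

E8's chain of managers is E24, E19. E25's chain of managers is E27, E15, E19. The first manager that appears in both chains is E19.

E19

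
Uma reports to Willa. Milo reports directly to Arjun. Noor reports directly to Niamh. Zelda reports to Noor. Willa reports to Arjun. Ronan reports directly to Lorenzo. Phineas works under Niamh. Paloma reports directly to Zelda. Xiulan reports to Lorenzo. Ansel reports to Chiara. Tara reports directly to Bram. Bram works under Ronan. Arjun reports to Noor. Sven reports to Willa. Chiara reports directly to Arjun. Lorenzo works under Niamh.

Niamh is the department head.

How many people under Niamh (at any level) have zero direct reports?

The people in Niamh's organization with no one reporting to them are Xiulan, Tara, Phineas, Paloma, Milo, Ansel, Sven, Uma. That is 8.

8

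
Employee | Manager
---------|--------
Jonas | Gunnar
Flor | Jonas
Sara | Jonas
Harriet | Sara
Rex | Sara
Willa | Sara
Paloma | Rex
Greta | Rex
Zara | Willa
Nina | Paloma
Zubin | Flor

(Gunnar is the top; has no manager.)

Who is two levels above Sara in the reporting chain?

Gunnar

Sara reports to Jonas, and Jonas reports to Gunnar. So Sara's skip-level manager is Gunnar.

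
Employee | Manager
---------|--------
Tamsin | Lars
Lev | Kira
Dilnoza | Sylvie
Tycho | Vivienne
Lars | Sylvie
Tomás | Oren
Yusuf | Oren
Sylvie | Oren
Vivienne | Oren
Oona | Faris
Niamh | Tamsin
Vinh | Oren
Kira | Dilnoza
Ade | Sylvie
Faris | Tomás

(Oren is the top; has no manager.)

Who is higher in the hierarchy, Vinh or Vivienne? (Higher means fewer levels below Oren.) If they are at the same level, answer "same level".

same level

Both Vinh and Vivienne are 1 level below Oren.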